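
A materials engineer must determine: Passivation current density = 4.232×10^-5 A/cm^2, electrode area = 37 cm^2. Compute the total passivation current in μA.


I = i_pass * A, then convert A → μA (×10^6)
I = 4.232×10^-5 * 37 * 10^6 = 1565.84 μA

1565.84 μA


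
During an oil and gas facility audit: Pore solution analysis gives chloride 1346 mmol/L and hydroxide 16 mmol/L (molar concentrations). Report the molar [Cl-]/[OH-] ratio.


Threshold parameter = [Cl-] / [OH-] (molar basis; both in mmol/L, so units cancel)
Ratio = 1346 / 16 = 84.13

84.13


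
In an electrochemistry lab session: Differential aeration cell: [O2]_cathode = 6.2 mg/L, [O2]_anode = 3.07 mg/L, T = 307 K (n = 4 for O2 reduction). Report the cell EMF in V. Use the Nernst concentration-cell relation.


Apply the Nernst concentration-cell relation: E = (RT/nF)*ln(C_cathode/C_anode)
RT/nF = 8.314*307/(4*96485) = 0.00661346 V
ln(6.2/3.07) = 0.70287
E = 0.00661346 * 0.70287 = 0.00465 V

0.00465 V


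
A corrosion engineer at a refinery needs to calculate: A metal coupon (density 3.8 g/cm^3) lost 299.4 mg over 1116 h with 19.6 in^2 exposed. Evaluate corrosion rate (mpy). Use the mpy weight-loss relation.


Apply the mpy weight-loss relation: CR = 534 * W / (D * A * T)
Numerator: 534 * 299.4 = 159879.6
Denominator: 3.8 * 19.6 * 1116 = 83119.68
CR = 159879.6 / 83119.68 = 1.923 mpy

1.923 mpy


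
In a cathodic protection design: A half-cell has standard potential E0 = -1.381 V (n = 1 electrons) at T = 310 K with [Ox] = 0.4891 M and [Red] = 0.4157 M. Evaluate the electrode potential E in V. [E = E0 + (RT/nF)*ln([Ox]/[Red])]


Apply the Nernst equation: E = E0 + (RT/nF)*ln([Ox]/[Red])
Step 1: RT/nF = 8.314*310/(1*96485) = 0.02671234 V
Step 2: [Ox]/[Red] = 0.4891/0.4157 = 1.17657
Step 3: ln(1.17657) = 0.162603
Step 4: correction = 0.02671234 * 0.162603 = 0.0043 V
E = -1.381 + 0.0043 = -1.3767 V

-1.3767 V


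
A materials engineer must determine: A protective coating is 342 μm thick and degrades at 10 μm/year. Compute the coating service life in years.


Service life = thickness / degradation rate
Life = 342 / 10 = 34.2 years

34.2 years


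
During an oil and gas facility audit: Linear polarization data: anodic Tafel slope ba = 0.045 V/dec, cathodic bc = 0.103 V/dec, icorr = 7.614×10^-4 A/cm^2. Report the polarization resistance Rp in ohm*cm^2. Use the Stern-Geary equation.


Apply the Stern-Geary equation: Rp = ba*bc / (2.303*icorr*(ba+bc))
ba*bc = 0.045*0.103 = 0.004635
ba+bc = 0.148; 2.303*icorr*(ba+bc) = 2.303*7.614×10^-4*0.148 = 2.5951862×10^-4
Rp = 0.004635 / 2.5951862×10^-4 = 17.9 ohm*cm^2

17.9 ohm*cm^2


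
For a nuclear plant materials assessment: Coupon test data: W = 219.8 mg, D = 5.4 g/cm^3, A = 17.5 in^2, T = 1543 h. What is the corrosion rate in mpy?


Apply the mpy weight-loss relation: CR = 534 * W / (D * A * T)
Numerator: 534 * 219.8 = 117373.2
Denominator: 5.4 * 17.5 * 1543 = 145813.5
CR = 117373.2 / 145813.5 = 0.80495 mpy

0.80495 mpy


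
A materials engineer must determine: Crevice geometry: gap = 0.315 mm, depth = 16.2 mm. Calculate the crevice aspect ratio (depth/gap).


Aspect ratio = depth / gap
Ratio = 16.2 / 0.315 = 51.4

51.4


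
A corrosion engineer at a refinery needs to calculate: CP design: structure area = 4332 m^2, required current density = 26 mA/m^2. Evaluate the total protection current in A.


I = area * current density, then convert mA → A (÷1000)
I = 4332 * 26 / 1000 = 112.63 A

112.63 A


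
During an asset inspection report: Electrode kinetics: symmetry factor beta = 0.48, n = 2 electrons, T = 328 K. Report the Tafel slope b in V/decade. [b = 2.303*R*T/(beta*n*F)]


Apply the Tafel slope relation: b = 2.303*R*T/(beta*n*F)
Numerator: 2.303 * 8.314 * 328 = 6280.26
Denominator: 0.48 * 2 * 96485 = 92625.6
b = 6280.26 / 92625.6 = 0.0678 V/decade

0.0678 V/decade


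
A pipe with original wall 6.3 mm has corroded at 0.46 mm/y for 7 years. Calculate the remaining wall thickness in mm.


Remaining wall = original − CR × time
t = 6.3 − 0.46*7 = 6.3 − 3.22 = 3.08 mm

3.08 mm


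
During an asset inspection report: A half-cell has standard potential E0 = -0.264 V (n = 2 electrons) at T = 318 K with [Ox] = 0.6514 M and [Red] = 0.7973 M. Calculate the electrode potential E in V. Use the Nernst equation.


Apply the Nernst equation: E = E0 + (RT/nF)*ln([Ox]/[Red])
Step 1: RT/nF = 8.314*318/(2*96485) = 0.01370084 V
Step 2: [Ox]/[Red] = 0.6514/0.7973 = 0.817007
Step 3: ln(0.817007) = -0.202108
Step 4: correction = 0.01370084 * -0.202108 = -0.003 V
E = -0.264 + -0.003 = -0.267 V

-0.267 V


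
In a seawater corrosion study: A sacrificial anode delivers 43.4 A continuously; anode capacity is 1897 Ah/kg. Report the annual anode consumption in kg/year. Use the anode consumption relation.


Annual consumption = current * hours per year / capacity
Rate = 43.4 * 8760 / 1897 = 200.4 kg/year

200.4 kg/year


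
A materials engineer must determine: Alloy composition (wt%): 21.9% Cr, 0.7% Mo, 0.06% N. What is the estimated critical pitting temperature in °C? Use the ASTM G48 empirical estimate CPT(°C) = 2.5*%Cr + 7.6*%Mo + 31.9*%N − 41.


Apply the ASTM G48 empirical CPT estimate: CPT(°C) = 2.5*%Cr + 7.6*%Mo + 31.9*%N − 41
2.5*21.9 = 54.75; 7.6*0.7 = 5.32; 31.9*0.06 = 1.914
CPT = 54.75 + 5.32 + 1.914 − 41 = 20.984 °C
Rounded to 0.1 °C: CPT ≈ 21.0 °C

21.0 °C


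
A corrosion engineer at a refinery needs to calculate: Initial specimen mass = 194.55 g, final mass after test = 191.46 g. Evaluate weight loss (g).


Weight loss = initial − final
WL = 194.55 − 191.46 = 3.09 g

3.09 g


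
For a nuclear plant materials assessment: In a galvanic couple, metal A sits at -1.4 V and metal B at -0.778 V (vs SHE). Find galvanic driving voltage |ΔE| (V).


Driving voltage is the absolute potential difference.
|ΔE| = |-1.4 − (-0.778)| = 0.622 V

0.622 V


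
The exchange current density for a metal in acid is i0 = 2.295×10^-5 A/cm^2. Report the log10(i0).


i0 = 2.295×10^-5 A/cm^2
log10(i0) = -4.639

-4.639


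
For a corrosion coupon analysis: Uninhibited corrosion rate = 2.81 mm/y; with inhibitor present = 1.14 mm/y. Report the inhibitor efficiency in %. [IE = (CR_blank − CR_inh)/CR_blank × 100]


Apply the inhibitor-efficiency definition: IE = (CR_blank − CR_inh)/CR_blank × 100
IE = (2.81 − 1.14) / 2.81 × 100
IE = 1.67 / 2.81 × 100 = 59.4 %

59.4 %


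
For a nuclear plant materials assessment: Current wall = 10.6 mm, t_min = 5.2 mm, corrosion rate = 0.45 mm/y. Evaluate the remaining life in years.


Apply the remaining-life relation: RL = (t_current − t_min) / CR
RL = (10.6 − 5.2) / 0.45 = 5.4 / 0.45 = 12.0 years

12.0 years


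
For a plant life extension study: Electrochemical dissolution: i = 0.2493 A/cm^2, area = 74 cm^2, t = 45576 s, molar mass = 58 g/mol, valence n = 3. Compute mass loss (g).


Apply Faraday's law: m = i*A*t*M / (n*F)
Total charge passed Q = i*A*t = 0.2493*74*45576 = 840795.1632 C
m = Q*M/(n*F) = 840795.1632*58/(3*96485) = 168.476 g

168.476 g


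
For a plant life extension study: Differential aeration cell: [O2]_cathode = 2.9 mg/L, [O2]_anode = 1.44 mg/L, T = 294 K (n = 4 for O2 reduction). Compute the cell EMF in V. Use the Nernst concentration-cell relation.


Apply the Nernst concentration-cell relation: E = (RT/nF)*ln(C_cathode/C_anode)
RT/nF = 8.314*294/(4*96485) = 0.00633341 V
ln(2.9/1.44) = 0.70007
E = 0.00633341 * 0.70007 = 0.00443 V

0.00443 V


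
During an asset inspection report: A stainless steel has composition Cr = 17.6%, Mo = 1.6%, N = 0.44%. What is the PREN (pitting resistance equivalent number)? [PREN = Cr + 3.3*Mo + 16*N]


Apply the PREN formula: PREN = Cr + 3.3*Mo + 16*N
PREN = 17.6 + 3.3*1.6 + 16*0.44
PREN = 17.6 + 5.28 + 7.04 = 29.92

29.92


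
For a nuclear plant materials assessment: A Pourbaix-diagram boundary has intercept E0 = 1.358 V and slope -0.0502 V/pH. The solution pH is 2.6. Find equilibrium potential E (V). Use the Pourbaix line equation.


Apply the Pourbaix line equation: E = E0 + slope*pH
E = 1.358 + (-0.0502)*2.6 = 1.358 + (-0.13052) = 1.22748 V
Rounded to 3 decimal places: E = 1.227 V

1.227 V


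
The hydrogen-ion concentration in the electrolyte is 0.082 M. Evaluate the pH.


pH = −log10[H+]
pH = −log10(0.082) = 1.09

1.09


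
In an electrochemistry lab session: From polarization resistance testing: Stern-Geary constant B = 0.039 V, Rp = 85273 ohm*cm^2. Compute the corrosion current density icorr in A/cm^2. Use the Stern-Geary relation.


Apply the Stern-Geary relation: icorr = B / Rp
icorr = 0.039 / 85273 = 4.574×10^-7 A/cm^2

4.574×10^-7 A/cm^2


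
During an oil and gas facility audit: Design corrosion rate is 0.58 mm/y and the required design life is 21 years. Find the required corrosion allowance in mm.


Corrosion allowance = CR × design life
CA = 0.58 * 21 = 12.18 mm

12.18 mm


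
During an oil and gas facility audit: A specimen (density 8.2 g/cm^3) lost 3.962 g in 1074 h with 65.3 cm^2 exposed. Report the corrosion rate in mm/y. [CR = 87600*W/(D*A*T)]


Apply the mm/y weight-loss relation: CR = 87600 * W / (D * A * T)
Numerator: 87600 * 3.962 = 347071.2
Denominator: 8.2 * 65.3 * 1074 = 575084.04
CR = 347071.2 / 575084.04 = 0.603514 mm/y

0.603514 mm/y


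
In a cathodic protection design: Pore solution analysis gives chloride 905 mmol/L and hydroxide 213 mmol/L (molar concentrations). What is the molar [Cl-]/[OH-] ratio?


Threshold parameter = [Cl-] / [OH-] (molar basis; both in mmol/L, so units cancel)
Ratio = 905 / 213 = 4.25

4.25


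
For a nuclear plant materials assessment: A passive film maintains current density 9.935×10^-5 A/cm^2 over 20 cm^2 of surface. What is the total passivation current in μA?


I = i_pass * A, then convert A → μA (×10^6)
I = 9.935×10^-5 * 20 * 10^6 = 1987.0 μA

1987.0 μA


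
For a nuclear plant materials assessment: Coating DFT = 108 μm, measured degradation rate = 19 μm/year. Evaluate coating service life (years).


Service life = thickness / degradation rate
Life = 108 / 19 = 5.7 years

5.7 years


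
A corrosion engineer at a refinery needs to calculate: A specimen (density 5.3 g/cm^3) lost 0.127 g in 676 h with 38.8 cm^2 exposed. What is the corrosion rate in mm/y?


Apply the mm/y weight-loss relation: CR = 87600 * W / (D * A * T)
Numerator: 87600 * 0.127 = 11125.2
Denominator: 5.3 * 38.8 * 676 = 139012.64
CR = 11125.2 / 139012.64 = 0.08003 mm/y

0.08003 mm/y


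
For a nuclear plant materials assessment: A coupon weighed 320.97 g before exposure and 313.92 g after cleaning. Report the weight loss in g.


Weight loss = initial − final
WL = 320.97 − 313.92 = 7.05 g

7.05 g


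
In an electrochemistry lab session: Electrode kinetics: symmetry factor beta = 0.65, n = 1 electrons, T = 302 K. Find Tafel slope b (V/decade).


Apply the Tafel slope relation: b = 2.303*R*T/(beta*n*F)
Numerator: 2.303 * 8.314 * 302 = 5782.44
Denominator: 0.65 * 1 * 96485 = 62715.25
b = 5782.44 / 62715.25 = 0.092 V/decade

0.092 V/decade


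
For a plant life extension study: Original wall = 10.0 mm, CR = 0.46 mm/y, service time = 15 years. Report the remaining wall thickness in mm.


Remaining wall = original − CR × time
t = 10.0 − 0.46*15 = 10.0 − 6.9 = 3.1 mm

3.1 mm


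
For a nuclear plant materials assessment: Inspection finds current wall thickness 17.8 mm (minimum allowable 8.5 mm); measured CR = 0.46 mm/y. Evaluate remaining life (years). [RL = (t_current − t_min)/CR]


Apply the remaining-life relation: RL = (t_current − t_min) / CR
RL = (17.8 − 8.5) / 0.46 = 9.3 / 0.46 = 20.2 years

20.2 years


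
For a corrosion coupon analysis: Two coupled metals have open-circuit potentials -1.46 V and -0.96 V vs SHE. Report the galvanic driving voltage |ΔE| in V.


Driving voltage is the absolute potential difference.
|ΔE| = |-1.46 − (-0.96)| = 0.5 V

0.5 V


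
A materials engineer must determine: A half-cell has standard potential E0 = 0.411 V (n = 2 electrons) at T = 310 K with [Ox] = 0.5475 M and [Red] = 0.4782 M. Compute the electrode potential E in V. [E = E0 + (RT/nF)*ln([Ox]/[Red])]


Apply the Nernst equation: E = E0 + (RT/nF)*ln([Ox]/[Red])
Step 1: RT/nF = 8.314*310/(2*96485) = 0.01335617 V
Step 2: [Ox]/[Red] = 0.5475/0.4782 = 1.144918
Step 3: ln(1.144918) = 0.135333
Step 4: correction = 0.01335617 * 0.135333 = 0.0018 V
E = 0.411 + 0.0018 = 0.4128 V

0.4128 V


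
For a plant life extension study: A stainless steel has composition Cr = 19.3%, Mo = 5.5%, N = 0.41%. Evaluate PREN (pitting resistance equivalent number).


Apply the PREN formula: PREN = Cr + 3.3*Mo + 16*N
PREN = 19.3 + 3.3*5.5 + 16*0.41
PREN = 19.3 + 18.15 + 6.56 = 44.01

44.01


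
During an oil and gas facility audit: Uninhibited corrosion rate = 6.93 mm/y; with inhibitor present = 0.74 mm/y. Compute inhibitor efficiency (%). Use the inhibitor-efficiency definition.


Apply the inhibitor-efficiency definition: IE = (CR_blank − CR_inh)/CR_blank × 100
IE = (6.93 − 0.74) / 6.93 × 100
IE = 6.19 / 6.93 × 100 = 89.3 %

89.3 %


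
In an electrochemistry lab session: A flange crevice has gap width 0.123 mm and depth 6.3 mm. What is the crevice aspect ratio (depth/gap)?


Aspect ratio = depth / gap
Ratio = 6.3 / 0.123 = 51.2

51.2


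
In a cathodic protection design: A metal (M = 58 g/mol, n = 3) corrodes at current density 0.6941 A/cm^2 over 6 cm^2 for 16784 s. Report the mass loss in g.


Apply Faraday's law: m = i*A*t*M / (n*F)
Total charge passed Q = i*A*t = 0.6941*6*16784 = 69898.6464 C
m = Q*M/(n*F) = 69898.6464*58/(3*96485) = 14.0061 g

14.0061 g


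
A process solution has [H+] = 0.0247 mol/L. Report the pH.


pH = −log10[H+]
pH = −log10(0.0247) = 1.61

1.61


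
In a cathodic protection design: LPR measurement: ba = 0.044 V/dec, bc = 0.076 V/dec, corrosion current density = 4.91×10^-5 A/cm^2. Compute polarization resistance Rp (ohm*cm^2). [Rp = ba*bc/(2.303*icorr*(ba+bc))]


Apply the Stern-Geary equation: Rp = ba*bc / (2.303*icorr*(ba+bc))
ba*bc = 0.044*0.076 = 0.003344
ba+bc = 0.12; 2.303*icorr*(ba+bc) = 2.303*4.91×10^-5*0.12 = 1.3569276×10^-5
Rp = 0.003344 / 1.3569276×10^-5 = 246.4 ohm*cm^2

246.4 ohm*cm^2


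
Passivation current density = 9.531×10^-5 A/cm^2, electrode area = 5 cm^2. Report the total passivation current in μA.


I = i_pass * A, then convert A → μA (×10^6)
I = 9.531×10^-5 * 5 * 10^6 = 476.55 μA

476.55 μA


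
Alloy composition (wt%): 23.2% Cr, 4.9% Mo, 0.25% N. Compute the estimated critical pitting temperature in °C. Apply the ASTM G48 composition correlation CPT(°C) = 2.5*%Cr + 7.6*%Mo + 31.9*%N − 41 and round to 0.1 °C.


Apply the ASTM G48 empirical CPT estimate: CPT(°C) = 2.5*%Cr + 7.6*%Mo + 31.9*%N − 41
2.5*23.2 = 58; 7.6*4.9 = 37.24; 31.9*0.25 = 7.975
CPT = 58 + 37.24 + 7.975 − 41 = 62.215 °C
Rounded to 0.1 °C: CPT ≈ 62.2 °C

62.2 °C


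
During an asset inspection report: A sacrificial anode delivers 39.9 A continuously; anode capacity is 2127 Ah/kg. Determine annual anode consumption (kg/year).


Annual consumption = current * hours per year / capacity
Rate = 39.9 * 8760 / 2127 = 164.3 kg/year

164.3 kg/year


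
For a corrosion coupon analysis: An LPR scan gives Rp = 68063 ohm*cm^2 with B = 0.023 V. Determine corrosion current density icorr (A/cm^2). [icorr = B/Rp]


Apply the Stern-Geary relation: icorr = B / Rp
icorr = 0.023 / 68063 = 3.379×10^-7 A/cm^2

3.379×10^-7 A/cm^2


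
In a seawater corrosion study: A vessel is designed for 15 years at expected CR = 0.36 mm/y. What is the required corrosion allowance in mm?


Corrosion allowance = CR × design life
CA = 0.36 * 15 = 5.4 mm

5.4 mm


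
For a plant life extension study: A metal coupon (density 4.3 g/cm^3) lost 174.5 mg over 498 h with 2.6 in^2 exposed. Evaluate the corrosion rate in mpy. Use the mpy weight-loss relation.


Apply the mpy weight-loss relation: CR = 534 * W / (D * A * T)
Numerator: 534 * 174.5 = 93183.0
Denominator: 4.3 * 2.6 * 498 = 5567.64
CR = 93183.0 / 5567.64 = 16.737 mpy

16.737 mpy


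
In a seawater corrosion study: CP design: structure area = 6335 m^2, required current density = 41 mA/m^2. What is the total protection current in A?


I = area * current density, then convert mA → A (÷1000)
I = 6335 * 41 / 1000 = 259.74 A

259.74 A


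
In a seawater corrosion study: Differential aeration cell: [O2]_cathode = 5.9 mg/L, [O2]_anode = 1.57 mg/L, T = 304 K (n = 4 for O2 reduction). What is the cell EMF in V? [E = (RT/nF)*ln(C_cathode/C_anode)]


Apply the Nernst concentration-cell relation: E = (RT/nF)*ln(C_cathode/C_anode)
RT/nF = 8.314*304/(4*96485) = 0.00654883 V
ln(5.9/1.57) = 1.32388
E = 0.00654883 * 1.32388 = 0.00867 V

0.00867 V


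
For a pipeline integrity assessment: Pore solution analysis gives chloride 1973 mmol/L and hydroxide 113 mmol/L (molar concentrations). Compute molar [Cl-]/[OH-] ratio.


Threshold parameter = [Cl-] / [OH-] (molar basis; both in mmol/L, so units cancel)
Ratio = 1973 / 113 = 17.46

17.46


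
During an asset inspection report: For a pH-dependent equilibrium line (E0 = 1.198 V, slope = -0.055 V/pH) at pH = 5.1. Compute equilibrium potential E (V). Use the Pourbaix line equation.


Apply the Pourbaix line equation: E = E0 + slope*pH
E = 1.198 + (-0.055)*5.1 = 1.198 + (-0.2805) = 0.9175 V
Rounded to 3 decimal places: E = 0.918 V

0.918 V


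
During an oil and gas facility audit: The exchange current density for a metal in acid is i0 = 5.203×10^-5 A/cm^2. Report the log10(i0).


i0 = 5.203×10^-5 A/cm^2
log10(i0) = -4.284

-4.284


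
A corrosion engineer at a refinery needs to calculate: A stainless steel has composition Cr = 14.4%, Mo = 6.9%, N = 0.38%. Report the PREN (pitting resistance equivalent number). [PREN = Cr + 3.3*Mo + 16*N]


Apply the PREN formula: PREN = Cr + 3.3*Mo + 16*N
PREN = 14.4 + 3.3*6.9 + 16*0.38
PREN = 14.4 + 22.77 + 6.08 = 43.25

43.25


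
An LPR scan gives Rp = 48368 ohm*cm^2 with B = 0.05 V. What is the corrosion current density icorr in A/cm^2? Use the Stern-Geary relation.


Apply the Stern-Geary relation: icorr = B / Rp
icorr = 0.05 / 48368 = 1.034×10^-6 A/cm^2

1.034×10^-6 A/cm^2


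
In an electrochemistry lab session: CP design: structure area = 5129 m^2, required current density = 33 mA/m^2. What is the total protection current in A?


I = area * current density, then convert mA → A (÷1000)
I = 5129 * 33 / 1000 = 169.26 A

169.26 A


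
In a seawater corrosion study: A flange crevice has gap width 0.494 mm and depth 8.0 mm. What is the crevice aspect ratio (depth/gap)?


Aspect ratio = depth / gap
Ratio = 8.0 / 0.494 = 16.2

16.2


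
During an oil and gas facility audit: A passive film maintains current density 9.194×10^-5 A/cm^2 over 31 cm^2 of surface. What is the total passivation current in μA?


I = i_pass * A, then convert A → μA (×10^6)
I = 9.194×10^-5 * 31 * 10^6 = 2850.14 μA

2850.14 μA


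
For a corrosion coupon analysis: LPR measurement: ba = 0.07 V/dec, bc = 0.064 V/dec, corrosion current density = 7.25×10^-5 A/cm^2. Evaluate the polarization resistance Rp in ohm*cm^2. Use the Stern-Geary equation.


Apply the Stern-Geary equation: Rp = ba*bc / (2.303*icorr*(ba+bc))
ba*bc = 0.07*0.064 = 0.00448
ba+bc = 0.134; 2.303*icorr*(ba+bc) = 2.303*7.25×10^-5*0.134 = 2.2373645×10^-5
Rp = 0.00448 / 2.2373645×10^-5 = 200.24 ohm*cm^2

200.24 ohm*cm^2


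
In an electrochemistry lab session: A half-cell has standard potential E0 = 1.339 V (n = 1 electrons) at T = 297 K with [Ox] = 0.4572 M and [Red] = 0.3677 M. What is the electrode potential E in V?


Apply the Nernst equation: E = E0 + (RT/nF)*ln([Ox]/[Red])
Step 1: RT/nF = 8.314*297/(1*96485) = 0.02559214 V
Step 2: [Ox]/[Red] = 0.4572/0.3677 = 1.243405
Step 3: ln(1.243405) = 0.217854
Step 4: correction = 0.02559214 * 0.217854 = 0.006 V
E = 1.339 + 0.006 = 1.345 V

1.345 V


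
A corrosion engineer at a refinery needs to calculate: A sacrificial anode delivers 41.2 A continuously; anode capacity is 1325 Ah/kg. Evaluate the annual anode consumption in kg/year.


Annual consumption = current * hours per year / capacity
Rate = 41.2 * 8760 / 1325 = 272.4 kg/year

272.4 kg/year


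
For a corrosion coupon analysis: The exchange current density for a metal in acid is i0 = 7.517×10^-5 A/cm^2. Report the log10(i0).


i0 = 7.517×10^-5 A/cm^2
log10(i0) = -4.124

-4.124


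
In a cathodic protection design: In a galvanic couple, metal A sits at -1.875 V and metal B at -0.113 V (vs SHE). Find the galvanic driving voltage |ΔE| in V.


Driving voltage is the absolute potential difference.
|ΔE| = |-1.875 − (-0.113)| = 1.762 V

1.762 V


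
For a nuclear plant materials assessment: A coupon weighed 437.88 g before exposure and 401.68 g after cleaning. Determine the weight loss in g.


Weight loss = initial − final
WL = 437.88 − 401.68 = 36.2 g

36.2 g


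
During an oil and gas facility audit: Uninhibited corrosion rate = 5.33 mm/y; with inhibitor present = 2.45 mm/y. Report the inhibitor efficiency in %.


Apply the inhibitor-efficiency definition: IE = (CR_blank − CR_inh)/CR_blank × 100
IE = (5.33 − 2.45) / 5.33 × 100
IE = 2.88 / 5.33 × 100 = 54.0 %

54.0 %


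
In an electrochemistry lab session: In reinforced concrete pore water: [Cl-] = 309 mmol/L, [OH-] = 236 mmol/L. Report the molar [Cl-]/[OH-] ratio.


Threshold parameter = [Cl-] / [OH-] (molar basis; both in mmol/L, so units cancel)
Ratio = 309 / 236 = 1.31

1.31


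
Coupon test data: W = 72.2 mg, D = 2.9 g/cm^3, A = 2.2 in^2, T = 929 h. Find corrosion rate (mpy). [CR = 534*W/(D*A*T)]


Apply the mpy weight-loss relation: CR = 534 * W / (D * A * T)
Numerator: 534 * 72.2 = 38554.8
Denominator: 2.9 * 2.2 * 929 = 5927.02
CR = 38554.8 / 5927.02 = 6.50492 mpy

6.50492 mpy


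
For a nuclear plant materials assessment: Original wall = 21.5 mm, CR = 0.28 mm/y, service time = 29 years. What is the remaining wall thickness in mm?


Remaining wall = original − CR × time
t = 21.5 − 0.28*29 = 21.5 − 8.12 = 13.38 mm

13.38 mm


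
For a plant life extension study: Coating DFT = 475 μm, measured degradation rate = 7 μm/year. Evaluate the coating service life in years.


Service life = thickness / degradation rate
Life = 475 / 7 = 67.9 years

67.9 years


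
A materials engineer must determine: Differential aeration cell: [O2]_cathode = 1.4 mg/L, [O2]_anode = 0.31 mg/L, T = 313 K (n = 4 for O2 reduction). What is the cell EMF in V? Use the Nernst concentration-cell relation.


Apply the Nernst concentration-cell relation: E = (RT/nF)*ln(C_cathode/C_anode)
RT/nF = 8.314*313/(4*96485) = 0.00674271 V
ln(1.4/0.31) = 1.50766
E = 0.00674271 * 1.50766 = 0.01017 V

0.01017 V


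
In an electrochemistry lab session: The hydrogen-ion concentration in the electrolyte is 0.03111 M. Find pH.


pH = −log10[H+]
pH = −log10(0.03111) = 1.51

1.51


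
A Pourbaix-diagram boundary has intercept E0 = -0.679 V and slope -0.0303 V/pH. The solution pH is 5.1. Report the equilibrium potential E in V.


Apply the Pourbaix line equation: E = E0 + slope*pH
E = -0.679 + (-0.0303)*5.1 = -0.679 + (-0.15453) = -0.83353 V
Rounded to 3 decimal places: E = -0.834 V

-0.834 V


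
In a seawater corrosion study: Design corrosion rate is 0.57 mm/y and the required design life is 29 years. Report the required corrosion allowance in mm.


Corrosion allowance = CR × design life
CA = 0.57 * 29 = 16.53 mm

16.53 mm


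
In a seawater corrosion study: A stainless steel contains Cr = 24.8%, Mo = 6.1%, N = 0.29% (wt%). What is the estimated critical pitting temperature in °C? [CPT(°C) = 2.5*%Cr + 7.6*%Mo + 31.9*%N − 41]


Apply the ASTM G48 empirical CPT estimate: CPT(°C) = 2.5*%Cr + 7.6*%Mo + 31.9*%N − 41
2.5*24.8 = 62; 7.6*6.1 = 46.36; 31.9*0.29 = 9.251
CPT = 62 + 46.36 + 9.251 − 41 = 76.611 °C
Rounded to 0.1 °C: CPT ≈ 76.6 °C

76.6 °C


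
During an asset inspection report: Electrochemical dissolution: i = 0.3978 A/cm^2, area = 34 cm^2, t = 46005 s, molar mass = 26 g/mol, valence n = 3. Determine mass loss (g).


Apply Faraday's law: m = i*A*t*M / (n*F)
Total charge passed Q = i*A*t = 0.3978*34*46005 = 622226.826 C
m = Q*M/(n*F) = 622226.826*26/(3*96485) = 55.8909 g

55.8909 g


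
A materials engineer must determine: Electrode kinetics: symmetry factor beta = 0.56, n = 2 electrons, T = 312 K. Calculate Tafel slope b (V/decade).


Apply the Tafel slope relation: b = 2.303*R*T/(beta*n*F)
Numerator: 2.303 * 8.314 * 312 = 5973.91
Denominator: 0.56 * 2 * 96485 = 108063.2
b = 5973.91 / 108063.2 = 0.0553 V/decade

0.0553 V/decade


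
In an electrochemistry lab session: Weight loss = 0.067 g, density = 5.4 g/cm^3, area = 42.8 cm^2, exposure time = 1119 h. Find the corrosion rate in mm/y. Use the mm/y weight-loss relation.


Apply the mm/y weight-loss relation: CR = 87600 * W / (D * A * T)
Numerator: 87600 * 0.067 = 5869.2
Denominator: 5.4 * 42.8 * 1119 = 258623.28
CR = 5869.2 / 258623.28 = 0.022694 mm/y

0.022694 mm/y


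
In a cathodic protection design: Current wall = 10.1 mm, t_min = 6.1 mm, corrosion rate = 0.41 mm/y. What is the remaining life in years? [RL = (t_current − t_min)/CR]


Apply the remaining-life relation: RL = (t_current − t_min) / CR
RL = (10.1 − 6.1) / 0.41 = 4.0 / 0.41 = 9.8 years

9.8 years


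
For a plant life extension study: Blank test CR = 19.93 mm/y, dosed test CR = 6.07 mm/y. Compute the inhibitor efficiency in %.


Apply the inhibitor-efficiency definition: IE = (CR_blank − CR_inh)/CR_blank × 100
IE = (19.93 − 6.07) / 19.93 × 100
IE = 13.86 / 19.93 × 100 = 69.5 %

69.5 %


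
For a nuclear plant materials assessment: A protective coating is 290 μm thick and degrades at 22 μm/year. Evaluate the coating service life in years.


Service life = thickness / degradation rate
Life = 290 / 22 = 13.2 years

13.2 years


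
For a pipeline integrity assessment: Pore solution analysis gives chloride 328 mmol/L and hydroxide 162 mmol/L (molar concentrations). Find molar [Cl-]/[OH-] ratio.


Threshold parameter = [Cl-] / [OH-] (molar basis; both in mmol/L, so units cancel)
Ratio = 328 / 162 = 2.02

2.02


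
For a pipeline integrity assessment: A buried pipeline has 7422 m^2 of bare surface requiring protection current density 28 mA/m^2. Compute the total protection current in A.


I = area * current density, then convert mA → A (÷1000)
I = 7422 * 28 / 1000 = 207.82 A

207.82 A


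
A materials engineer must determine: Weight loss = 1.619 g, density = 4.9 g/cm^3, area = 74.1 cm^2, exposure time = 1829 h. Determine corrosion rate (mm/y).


Apply the mm/y weight-loss relation: CR = 87600 * W / (D * A * T)
Numerator: 87600 * 1.619 = 141824.4
Denominator: 4.9 * 74.1 * 1829 = 664091.61
CR = 141824.4 / 664091.61 = 0.21356 mm/y

0.21356 mm/y


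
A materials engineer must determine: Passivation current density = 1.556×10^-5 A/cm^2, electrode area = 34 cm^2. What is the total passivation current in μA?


I = i_pass * A, then convert A → μA (×10^6)
I = 1.556×10^-5 * 34 * 10^6 = 529.04 μA

529.04 μA


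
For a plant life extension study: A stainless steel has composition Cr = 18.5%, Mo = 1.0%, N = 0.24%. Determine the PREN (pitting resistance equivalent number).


Apply the PREN formula: PREN = Cr + 3.3*Mo + 16*N
PREN = 18.5 + 3.3*1.0 + 16*0.24
PREN = 18.5 + 3.3 + 3.84 = 25.64

25.64


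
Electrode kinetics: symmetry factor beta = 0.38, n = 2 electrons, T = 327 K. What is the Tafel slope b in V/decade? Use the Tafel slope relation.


Apply the Tafel slope relation: b = 2.303*R*T/(beta*n*F)
Numerator: 2.303 * 8.314 * 327 = 6261.12
Denominator: 0.38 * 2 * 96485 = 73328.6
b = 6261.12 / 73328.6 = 0.085 V/decade

0.085 V/decade


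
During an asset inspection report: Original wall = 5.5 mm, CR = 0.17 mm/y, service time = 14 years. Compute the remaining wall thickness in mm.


Remaining wall = original − CR × time
t = 5.5 − 0.17*14 = 5.5 − 2.38 = 3.12 mm

3.12 mm


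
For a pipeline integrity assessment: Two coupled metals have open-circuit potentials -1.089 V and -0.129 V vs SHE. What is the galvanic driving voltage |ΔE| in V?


Driving voltage is the absolute potential difference.
|ΔE| = |-1.089 − (-0.129)| = 0.96 V

0.96 V


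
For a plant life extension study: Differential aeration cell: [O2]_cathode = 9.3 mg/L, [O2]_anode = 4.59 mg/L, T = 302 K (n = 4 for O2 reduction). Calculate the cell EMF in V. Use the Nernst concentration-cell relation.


Apply the Nernst concentration-cell relation: E = (RT/nF)*ln(C_cathode/C_anode)
RT/nF = 8.314*302/(4*96485) = 0.00650575 V
ln(9.3/4.59) = 0.70613
E = 0.00650575 * 0.70613 = 0.00459 V

0.00459 V


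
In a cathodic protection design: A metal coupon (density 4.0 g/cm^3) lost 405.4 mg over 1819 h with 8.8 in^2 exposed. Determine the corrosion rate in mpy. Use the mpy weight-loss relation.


Apply the mpy weight-loss relation: CR = 534 * W / (D * A * T)
Numerator: 534 * 405.4 = 216483.6
Denominator: 4.0 * 8.8 * 1819 = 64028.8
CR = 216483.6 / 64028.8 = 3.38103 mpy

3.38103 mpy


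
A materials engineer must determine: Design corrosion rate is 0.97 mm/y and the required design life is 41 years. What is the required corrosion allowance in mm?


Corrosion allowance = CR × design life
CA = 0.97 * 41 = 39.77 mm

39.77 mm


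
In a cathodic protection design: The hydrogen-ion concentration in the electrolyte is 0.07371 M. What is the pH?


pH = −log10[H+]
pH = −log10(0.07371) = 1.13

1.13


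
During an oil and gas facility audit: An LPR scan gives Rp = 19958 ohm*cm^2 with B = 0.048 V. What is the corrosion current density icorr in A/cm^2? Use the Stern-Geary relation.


Apply the Stern-Geary relation: icorr = B / Rp
icorr = 0.048 / 19958 = 2.405×10^-6 A/cm^2

2.405×10^-6 A/cm^2


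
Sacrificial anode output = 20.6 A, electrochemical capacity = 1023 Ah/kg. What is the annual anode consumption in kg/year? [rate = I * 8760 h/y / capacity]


Annual consumption = current * hours per year / capacity
Rate = 20.6 * 8760 / 1023 = 176.4 kg/year

176.4 kg/year


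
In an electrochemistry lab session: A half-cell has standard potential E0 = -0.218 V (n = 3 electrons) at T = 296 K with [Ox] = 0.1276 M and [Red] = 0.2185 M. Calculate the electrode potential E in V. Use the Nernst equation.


Apply the Nernst equation: E = E0 + (RT/nF)*ln([Ox]/[Red])
Step 1: RT/nF = 8.314*296/(3*96485) = 0.00850199 V
Step 2: [Ox]/[Red] = 0.1276/0.2185 = 0.583982
Step 3: ln(0.583982) = -0.537885
Step 4: correction = 0.00850199 * -0.537885 = -0.0046 V
E = -0.218 + -0.0046 = -0.2226 V

-0.2226 V


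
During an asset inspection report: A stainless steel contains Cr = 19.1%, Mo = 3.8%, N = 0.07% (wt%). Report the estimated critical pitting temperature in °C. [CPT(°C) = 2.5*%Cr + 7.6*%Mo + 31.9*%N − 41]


Apply the ASTM G48 empirical CPT estimate: CPT(°C) = 2.5*%Cr + 7.6*%Mo + 31.9*%N − 41
2.5*19.1 = 47.75; 7.6*3.8 = 28.88; 31.9*0.07 = 2.233
CPT = 47.75 + 28.88 + 2.233 − 41 = 37.863 °C
Rounded to 0.1 °C: CPT ≈ 37.9 °C

37.9 °C


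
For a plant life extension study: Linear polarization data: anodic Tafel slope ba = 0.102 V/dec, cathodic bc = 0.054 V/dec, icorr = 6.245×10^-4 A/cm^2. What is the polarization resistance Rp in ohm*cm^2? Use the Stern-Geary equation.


Apply the Stern-Geary equation: Rp = ba*bc / (2.303*icorr*(ba+bc))
ba*bc = 0.102*0.054 = 0.005508
ba+bc = 0.156; 2.303*icorr*(ba+bc) = 2.303*6.245×10^-4*0.156 = 2.2436287×10^-4
Rp = 0.005508 / 2.2436287×10^-4 = 24.5 ohm*cm^2

24.5 ohm*cm^2


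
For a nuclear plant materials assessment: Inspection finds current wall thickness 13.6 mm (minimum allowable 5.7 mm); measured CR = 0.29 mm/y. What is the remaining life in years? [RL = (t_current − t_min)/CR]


Apply the remaining-life relation: RL = (t_current − t_min) / CR
RL = (13.6 − 5.7) / 0.29 = 7.9 / 0.29 = 27.2 years

27.2 years


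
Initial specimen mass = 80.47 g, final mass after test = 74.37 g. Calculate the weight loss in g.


Weight loss = initial − final
WL = 80.47 − 74.37 = 6.1 g

6.1 g


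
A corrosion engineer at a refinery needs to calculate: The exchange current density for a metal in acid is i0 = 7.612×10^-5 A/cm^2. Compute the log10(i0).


i0 = 7.612×10^-5 A/cm^2
log10(i0) = -4.119

-4.119


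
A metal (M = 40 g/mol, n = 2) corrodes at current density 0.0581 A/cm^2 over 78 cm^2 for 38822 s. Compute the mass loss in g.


Apply Faraday's law: m = i*A*t*M / (n*F)
Total charge passed Q = i*A*t = 0.0581*78*38822 = 175933.5396 C
m = Q*M/(n*F) = 175933.5396*40/(2*96485) = 36.46858 g

36.46858 g


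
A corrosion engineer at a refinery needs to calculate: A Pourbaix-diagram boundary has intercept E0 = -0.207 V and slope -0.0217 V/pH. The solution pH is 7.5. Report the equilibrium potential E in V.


Apply the Pourbaix line equation: E = E0 + slope*pH
E = -0.207 + (-0.0217)*7.5 = -0.207 + (-0.16275) = -0.36975 V
Rounded to 4 decimal places: E = -0.3698 V

-0.3698 V


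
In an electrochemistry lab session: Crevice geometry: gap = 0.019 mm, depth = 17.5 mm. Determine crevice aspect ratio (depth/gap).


Aspect ratio = depth / gap
Ratio = 17.5 / 0.019 = 921.1

921.1


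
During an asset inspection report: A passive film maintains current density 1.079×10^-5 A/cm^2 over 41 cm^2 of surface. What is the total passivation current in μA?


I = i_pass * A, then convert A → μA (×10^6)
I = 1.079×10^-5 * 41 * 10^6 = 442.39 μA

442.39 μA


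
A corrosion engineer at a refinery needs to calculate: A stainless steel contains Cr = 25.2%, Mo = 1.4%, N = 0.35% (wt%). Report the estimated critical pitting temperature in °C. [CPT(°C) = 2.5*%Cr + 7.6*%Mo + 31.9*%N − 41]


Apply the ASTM G48 empirical CPT estimate: CPT(°C) = 2.5*%Cr + 7.6*%Mo + 31.9*%N − 41
2.5*25.2 = 63; 7.6*1.4 = 10.64; 31.9*0.35 = 11.165
CPT = 63 + 10.64 + 11.165 − 41 = 43.805 °C
Rounded to 0.1 °C: CPT ≈ 43.8 °C

43.8 °C


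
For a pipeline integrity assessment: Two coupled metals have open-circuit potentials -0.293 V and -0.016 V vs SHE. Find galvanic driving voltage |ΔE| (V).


Driving voltage is the absolute potential difference.
|ΔE| = |-0.293 − (-0.016)| = 0.277 V

0.277 V


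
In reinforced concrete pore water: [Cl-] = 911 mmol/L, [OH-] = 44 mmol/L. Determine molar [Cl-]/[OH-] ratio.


Threshold parameter = [Cl-] / [OH-] (molar basis; both in mmol/L, so units cancel)
Ratio = 911 / 44 = 20.7

20.7


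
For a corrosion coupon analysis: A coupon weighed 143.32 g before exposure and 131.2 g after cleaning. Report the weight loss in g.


Weight loss = initial − final
WL = 143.32 − 131.2 = 12.12 g

12.12 g


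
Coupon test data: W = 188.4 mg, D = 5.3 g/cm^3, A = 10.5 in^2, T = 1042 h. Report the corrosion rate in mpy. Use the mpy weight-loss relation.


Apply the mpy weight-loss relation: CR = 534 * W / (D * A * T)
Numerator: 534 * 188.4 = 100605.6
Denominator: 5.3 * 10.5 * 1042 = 57987.3
CR = 100605.6 / 57987.3 = 1.73496 mpy

1.73496 mpy


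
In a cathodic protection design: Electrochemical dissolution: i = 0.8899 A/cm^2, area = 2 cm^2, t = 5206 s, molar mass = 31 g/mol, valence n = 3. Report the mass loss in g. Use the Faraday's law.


Apply Faraday's law: m = i*A*t*M / (n*F)
Total charge passed Q = i*A*t = 0.8899*2*5206 = 9265.6388 C
m = Q*M/(n*F) = 9265.6388*31/(3*96485) = 0.99233 g

0.99233 g


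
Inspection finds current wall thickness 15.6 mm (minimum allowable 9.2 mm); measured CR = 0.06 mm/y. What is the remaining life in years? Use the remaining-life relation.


Apply the remaining-life relation: RL = (t_current − t_min) / CR
RL = (15.6 − 9.2) / 0.06 = 6.4 / 0.06 = 106.7 years

106.7 years


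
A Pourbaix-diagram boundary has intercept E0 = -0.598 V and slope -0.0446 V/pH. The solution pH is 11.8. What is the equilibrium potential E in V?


Apply the Pourbaix line equation: E = E0 + slope*pH
E = -0.598 + (-0.0446)*11.8 = -0.598 + (-0.52628) = -1.12428 V
Rounded to 4 decimal places: E = -1.1243 V

-1.1243 V


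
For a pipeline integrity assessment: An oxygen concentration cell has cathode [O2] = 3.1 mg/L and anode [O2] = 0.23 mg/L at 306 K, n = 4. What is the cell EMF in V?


Apply the Nernst concentration-cell relation: E = (RT/nF)*ln(C_cathode/C_anode)
RT/nF = 8.314*306/(4*96485) = 0.00659192 V
ln(3.1/0.23) = 2.60108
E = 0.00659192 * 2.60108 = 0.01715 V

0.01715 V


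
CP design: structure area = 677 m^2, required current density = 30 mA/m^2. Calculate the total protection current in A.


I = area * current density, then convert mA → A (÷1000)
I = 677 * 30 / 1000 = 20.31 A

20.31 A


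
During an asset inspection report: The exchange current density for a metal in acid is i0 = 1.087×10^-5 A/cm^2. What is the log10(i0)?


i0 = 1.087×10^-5 A/cm^2
log10(i0) = -4.964

-4.964


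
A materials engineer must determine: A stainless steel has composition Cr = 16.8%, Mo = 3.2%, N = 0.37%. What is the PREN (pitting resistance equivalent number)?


Apply the PREN formula: PREN = Cr + 3.3*Mo + 16*N
PREN = 16.8 + 3.3*3.2 + 16*0.37
PREN = 16.8 + 10.56 + 5.92 = 33.28

33.28


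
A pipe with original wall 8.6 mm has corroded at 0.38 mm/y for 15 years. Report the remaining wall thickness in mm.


Remaining wall = original − CR × time
t = 8.6 − 0.38*15 = 8.6 − 5.7 = 2.9 mm

2.9 mm


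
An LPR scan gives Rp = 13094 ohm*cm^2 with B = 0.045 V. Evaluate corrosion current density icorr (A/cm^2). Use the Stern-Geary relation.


Apply the Stern-Geary relation: icorr = B / Rp
icorr = 0.045 / 13094 = 3.437×10^-6 A/cm^2

3.437×10^-6 A/cm^2


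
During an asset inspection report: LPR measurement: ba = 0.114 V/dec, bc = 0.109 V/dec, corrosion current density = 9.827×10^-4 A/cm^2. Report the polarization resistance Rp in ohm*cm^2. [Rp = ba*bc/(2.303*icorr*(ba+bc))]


Apply the Stern-Geary equation: Rp = ba*bc / (2.303*icorr*(ba+bc))
ba*bc = 0.114*0.109 = 0.012426
ba+bc = 0.223; 2.303*icorr*(ba+bc) = 2.303*9.827×10^-4*0.223 = 5.0468426×10^-4
Rp = 0.012426 / 5.0468426×10^-4 = 24.62 ohm*cm^2

24.62 ohm*cm^2


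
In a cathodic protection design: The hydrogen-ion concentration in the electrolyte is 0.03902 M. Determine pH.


pH = −log10[H+]
pH = −log10(0.03902) = 1.41

1.41


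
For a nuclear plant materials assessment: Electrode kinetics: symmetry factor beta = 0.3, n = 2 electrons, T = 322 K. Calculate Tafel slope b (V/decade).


Apply the Tafel slope relation: b = 2.303*R*T/(beta*n*F)
Numerator: 2.303 * 8.314 * 322 = 6165.38
Denominator: 0.3 * 2 * 96485 = 57891.0
b = 6165.38 / 57891.0 = 0.1065 V/decade

0.1065 V/decade


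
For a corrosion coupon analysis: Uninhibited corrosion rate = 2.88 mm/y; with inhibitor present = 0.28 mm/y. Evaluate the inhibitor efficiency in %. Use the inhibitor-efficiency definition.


Apply the inhibitor-efficiency definition: IE = (CR_blank − CR_inh)/CR_blank × 100
IE = (2.88 − 0.28) / 2.88 × 100
IE = 2.6 / 2.88 × 100 = 90.3 %

90.3 %


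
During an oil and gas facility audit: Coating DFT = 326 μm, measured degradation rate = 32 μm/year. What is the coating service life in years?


Service life = thickness / degradation rate
Life = 326 / 32 = 10.2 years

10.2 years


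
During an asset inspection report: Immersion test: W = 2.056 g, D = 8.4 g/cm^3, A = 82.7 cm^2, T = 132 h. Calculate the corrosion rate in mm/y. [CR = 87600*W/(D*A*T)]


Apply the mm/y weight-loss relation: CR = 87600 * W / (D * A * T)
Numerator: 87600 * 2.056 = 180105.6
Denominator: 8.4 * 82.7 * 132 = 91697.76
CR = 180105.6 / 91697.76 = 1.964122 mm/y

1.964122 mm/y


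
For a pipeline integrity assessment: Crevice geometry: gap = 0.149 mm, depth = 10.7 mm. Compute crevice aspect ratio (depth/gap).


Aspect ratio = depth / gap
Ratio = 10.7 / 0.149 = 71.8

71.8
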